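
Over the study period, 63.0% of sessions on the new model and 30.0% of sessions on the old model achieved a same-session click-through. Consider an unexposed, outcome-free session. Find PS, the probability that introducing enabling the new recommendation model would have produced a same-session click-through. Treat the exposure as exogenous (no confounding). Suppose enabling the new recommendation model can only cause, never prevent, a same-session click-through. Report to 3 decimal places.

p₁ = 0.63, p₀ = 0.3.
Under exogeneity and monotonicity, PS = (p₁ − p₀) / (1 − p₀).
PS = (0.63 − 0.3) / (1 − 0.3) = 0.33 / 0.7 ≈ 0.4714

PS ≈ 0.471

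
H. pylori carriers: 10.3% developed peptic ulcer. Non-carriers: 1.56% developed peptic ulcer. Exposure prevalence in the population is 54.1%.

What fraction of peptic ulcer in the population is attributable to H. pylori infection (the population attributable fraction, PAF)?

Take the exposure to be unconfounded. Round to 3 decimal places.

p₁ = 0.103, p₀ = 0.0156.
Overall risk P(Y=1) = π·p₁ + (1−π)·p₀ = 0.541×0.103 + 0.459×0.0156 = 0.062883.
Under exogeneity, PAF = [P(Y=1) − p₀] / P(Y=1).
PAF = (0.062883 − 0.0156) / 0.062883 ≈ 0.7519

PAF ≈ 0.752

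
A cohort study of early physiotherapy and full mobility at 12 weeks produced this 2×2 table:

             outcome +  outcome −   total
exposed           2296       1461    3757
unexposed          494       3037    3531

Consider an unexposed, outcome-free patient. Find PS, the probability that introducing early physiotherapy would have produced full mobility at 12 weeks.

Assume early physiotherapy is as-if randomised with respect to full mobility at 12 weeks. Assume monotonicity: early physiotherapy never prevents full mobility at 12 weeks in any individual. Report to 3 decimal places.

PS ≈ 0.548

p₁ = P(outcome | exposed) = 2296/3757 = 0.61113
p₀ = P(outcome | unexposed) = 494/3531 = 0.1399
Under exogeneity and monotonicity, PS = (p₁ − p₀) / (1 − p₀).
PS = (0.61113 − 0.1399) / (1 − 0.1399) = 0.47122 / 0.8601 ≈ 0.5479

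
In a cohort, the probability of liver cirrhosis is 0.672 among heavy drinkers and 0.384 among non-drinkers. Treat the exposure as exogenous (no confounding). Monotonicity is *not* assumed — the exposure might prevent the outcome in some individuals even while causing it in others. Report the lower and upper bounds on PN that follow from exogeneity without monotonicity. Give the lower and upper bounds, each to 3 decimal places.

Let p₁ = 0.672, p₀ = 0.384.
Under exogeneity alone the bounds on PN are max{0,(p₁−p₀)/p₁} ≤ PN ≤ min{1,(1−p₀)/p₁}.
  lower = (p₁ − p₀)/p₁ = 0.288 / 0.672 ≈ 0.4286
  upper = min{1, (1 − p₀)/p₁} = 0.616 / 0.672 ≈ 0.9167

0.429 ≤ PN ≤ 0.917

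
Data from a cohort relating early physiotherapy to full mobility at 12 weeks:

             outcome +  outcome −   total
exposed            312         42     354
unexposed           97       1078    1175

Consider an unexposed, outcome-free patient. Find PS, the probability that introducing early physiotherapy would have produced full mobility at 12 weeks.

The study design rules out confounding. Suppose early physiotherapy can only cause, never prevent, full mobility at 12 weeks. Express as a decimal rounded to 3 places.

p₁ = P(outcome | exposed) = 312/354 = 0.88136
p₀ = P(outcome | unexposed) = 97/1175 = 0.082553
Under exogeneity and monotonicity, PS = (p₁ − p₀) / (1 − p₀).
PS = (0.88136 − 0.082553) / (1 − 0.082553) = 0.7988 / 0.91745 ≈ 0.8707

PS ≈ 0.871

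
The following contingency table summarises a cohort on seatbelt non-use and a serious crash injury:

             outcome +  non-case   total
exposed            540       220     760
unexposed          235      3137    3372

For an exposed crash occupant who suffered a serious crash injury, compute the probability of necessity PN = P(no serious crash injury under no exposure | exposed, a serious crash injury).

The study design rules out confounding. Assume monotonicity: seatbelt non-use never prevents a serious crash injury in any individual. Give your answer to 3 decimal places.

PN ≈ 0.902

p₁ = P(outcome | exposed) = 540/760 = 0.71053
p₀ = P(outcome | unexposed) = 235/3372 = 0.069692
Under exogeneity and monotonicity, PN = (p₁ − p₀)/p₁.
PN = (0.71053 − 0.069692) / 0.71053 ≈ 0.9019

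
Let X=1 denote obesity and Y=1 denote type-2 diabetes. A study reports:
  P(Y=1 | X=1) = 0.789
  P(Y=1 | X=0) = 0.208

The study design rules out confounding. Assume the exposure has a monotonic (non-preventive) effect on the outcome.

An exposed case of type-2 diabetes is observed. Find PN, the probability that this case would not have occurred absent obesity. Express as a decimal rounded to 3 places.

Let p₁ = 0.789, p₀ = 0.208.
Under exogeneity and monotonicity, PN = (p₁ − p₀) / p₁.
PN = (0.789 − 0.208) / 0.789 = 0.581 / 0.789 ≈ 0.7364

PN ≈ 0.736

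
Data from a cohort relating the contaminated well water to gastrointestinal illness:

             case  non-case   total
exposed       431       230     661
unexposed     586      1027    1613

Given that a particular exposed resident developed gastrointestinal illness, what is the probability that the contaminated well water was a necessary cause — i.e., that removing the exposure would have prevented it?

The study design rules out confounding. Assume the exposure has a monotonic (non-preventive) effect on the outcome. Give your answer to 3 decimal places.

PN ≈ 0.443

p₁ = P(outcome | exposed) = 431/661 = 0.65204
p₀ = P(outcome | unexposed) = 586/1613 = 0.3633
Under exogeneity and monotonicity, PN = (p₁ − p₀)/p₁.
PN = (0.65204 − 0.3633) / 0.65204 ≈ 0.4428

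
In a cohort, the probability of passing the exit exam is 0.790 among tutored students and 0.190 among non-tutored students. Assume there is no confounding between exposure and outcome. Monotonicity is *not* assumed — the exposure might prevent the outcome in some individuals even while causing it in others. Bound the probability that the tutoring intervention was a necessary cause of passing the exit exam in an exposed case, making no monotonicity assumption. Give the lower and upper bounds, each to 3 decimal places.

0.759 ≤ PN ≤ 1.000

Let p₁ = 0.79, p₀ = 0.19.
Under exogeneity alone the bounds on PN are max{0,(p₁−p₀)/p₁} ≤ PN ≤ min{1,(1−p₀)/p₁}.
  lower = (p₁ − p₀)/p₁ = 0.6 / 0.79 ≈ 0.7595
  upper = min{1, (1 − p₀)/p₁} = 0.81 / 0.79 ≈ 1.0253 → capped at 1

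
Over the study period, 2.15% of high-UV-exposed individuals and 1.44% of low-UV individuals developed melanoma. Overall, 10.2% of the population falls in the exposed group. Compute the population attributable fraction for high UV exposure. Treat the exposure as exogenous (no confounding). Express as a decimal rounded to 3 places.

PAF ≈ 0.048

p₁ = 0.0215, p₀ = 0.0144.
Overall risk P(Y=1) = π·p₁ + (1−π)·p₀ = 0.102×0.0215 + 0.898×0.0144 = 0.015124.
Under exogeneity, PAF = [P(Y=1) − p₀] / P(Y=1).
PAF = (0.015124 − 0.0144) / 0.015124 ≈ 0.0479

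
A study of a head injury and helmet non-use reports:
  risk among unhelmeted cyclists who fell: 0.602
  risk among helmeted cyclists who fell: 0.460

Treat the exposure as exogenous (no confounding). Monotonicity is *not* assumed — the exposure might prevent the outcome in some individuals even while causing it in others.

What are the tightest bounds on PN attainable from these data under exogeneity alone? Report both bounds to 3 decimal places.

0.236 ≤ PN ≤ 0.897

Let p₁ = 0.602, p₀ = 0.46.
Under exogeneity alone the bounds on PN are max{0,(p₁−p₀)/p₁} ≤ PN ≤ min{1,(1−p₀)/p₁}.
  lower = (p₁ − p₀)/p₁ = 0.142 / 0.602 ≈ 0.2359
  upper = min{1, (1 − p₀)/p₁} = 0.54 / 0.602 ≈ 0.8970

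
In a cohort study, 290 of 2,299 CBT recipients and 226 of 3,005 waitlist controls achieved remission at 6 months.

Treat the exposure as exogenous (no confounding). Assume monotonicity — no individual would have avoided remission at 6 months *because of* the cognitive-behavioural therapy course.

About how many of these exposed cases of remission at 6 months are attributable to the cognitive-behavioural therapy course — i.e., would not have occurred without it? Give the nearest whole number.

about 117 cases

p₁ = P(outcome | exposed) = 290/2299 = 0.12614
p₀ = P(outcome | unexposed) = 226/3005 = 0.075208
PN = (p₁ − p₀)/p₁ = (0.12614 − 0.075208) / 0.12614 ≈ 0.40378.
Attributable cases ≈ PN × (exposed cases) = 0.40378 × 290 ≈ 117.10.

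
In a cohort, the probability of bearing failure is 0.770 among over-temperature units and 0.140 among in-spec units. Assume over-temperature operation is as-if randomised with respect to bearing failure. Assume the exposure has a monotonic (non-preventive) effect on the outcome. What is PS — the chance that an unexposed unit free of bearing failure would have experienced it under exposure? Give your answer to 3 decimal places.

PS ≈ 0.733

Let p₁ = 0.77, p₀ = 0.14.
Under exogeneity and monotonicity, PS = (p₁ − p₀) / (1 − p₀).
PS = (0.77 − 0.14) / (1 − 0.14) = 0.63 / 0.86 ≈ 0.7326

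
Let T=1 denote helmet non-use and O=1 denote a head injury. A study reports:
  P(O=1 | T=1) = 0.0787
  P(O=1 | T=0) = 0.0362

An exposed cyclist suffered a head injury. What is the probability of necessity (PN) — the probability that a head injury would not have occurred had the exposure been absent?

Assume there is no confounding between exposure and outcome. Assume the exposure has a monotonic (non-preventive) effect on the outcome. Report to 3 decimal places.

PN ≈ 0.540

Let p₁ = 0.0787, p₀ = 0.0362.
Under exogeneity and monotonicity, PN = (p₁ − p₀) / p₁.
PN = (0.0787 − 0.0362) / 0.0787 = 0.0425 / 0.0787 ≈ 0.5400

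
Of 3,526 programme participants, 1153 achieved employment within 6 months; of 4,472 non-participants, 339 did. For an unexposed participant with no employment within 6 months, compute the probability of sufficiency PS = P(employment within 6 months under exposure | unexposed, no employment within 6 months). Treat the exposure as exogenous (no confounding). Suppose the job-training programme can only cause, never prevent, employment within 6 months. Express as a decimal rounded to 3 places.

PS ≈ 0.272

p₁ = P(outcome | exposed) = 1153/3526 = 0.327
p₀ = P(outcome | unexposed) = 339/4472 = 0.075805
Under exogeneity and monotonicity, PS = (p₁ − p₀) / (1 − p₀).
PS = (0.327 − 0.075805) / (1 − 0.075805) = 0.25119 / 0.92419 ≈ 0.2718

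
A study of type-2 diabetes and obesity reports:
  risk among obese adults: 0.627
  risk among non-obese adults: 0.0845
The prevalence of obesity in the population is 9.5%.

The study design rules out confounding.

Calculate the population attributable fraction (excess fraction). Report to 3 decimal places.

Let p₁ = 0.627, p₀ = 0.0845.
Overall risk P(Y=1) = π·p₁ + (1−π)·p₀ = 0.095×0.627 + 0.905×0.0845 = 0.13604.
Under exogeneity, PAF = [P(Y=1) − p₀] / P(Y=1).
PAF = (0.13604 − 0.0845) / 0.13604 ≈ 0.3788

PAF ≈ 0.379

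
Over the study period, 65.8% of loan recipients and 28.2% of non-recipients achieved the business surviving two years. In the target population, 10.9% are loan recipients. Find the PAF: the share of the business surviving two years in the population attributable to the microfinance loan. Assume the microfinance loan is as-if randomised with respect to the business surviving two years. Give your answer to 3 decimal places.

PAF ≈ 0.127

p₁ = 0.658, p₀ = 0.282.
Overall risk P(Y=1) = π·p₁ + (1−π)·p₀ = 0.109×0.658 + 0.891×0.282 = 0.32298.
Under exogeneity, PAF = [P(Y=1) − p₀] / P(Y=1).
PAF = (0.32298 − 0.282) / 0.32298 ≈ 0.1269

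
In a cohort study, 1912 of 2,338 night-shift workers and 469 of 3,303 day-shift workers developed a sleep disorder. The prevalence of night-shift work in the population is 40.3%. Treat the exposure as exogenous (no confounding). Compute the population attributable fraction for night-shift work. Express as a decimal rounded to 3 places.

p₁ = P(outcome | exposed) = 1912/2338 = 0.81779
p₀ = P(outcome | unexposed) = 469/3303 = 0.14199
Overall risk P(Y=1) = π·p₁ + (1−π)·p₀ = 0.403×0.81779 + 0.597×0.14199 = 0.41434.
Under exogeneity, PAF = [P(Y=1) − p₀] / P(Y=1).
PAF = (0.41434 − 0.14199) / 0.41434 ≈ 0.6573

PAF ≈ 0.657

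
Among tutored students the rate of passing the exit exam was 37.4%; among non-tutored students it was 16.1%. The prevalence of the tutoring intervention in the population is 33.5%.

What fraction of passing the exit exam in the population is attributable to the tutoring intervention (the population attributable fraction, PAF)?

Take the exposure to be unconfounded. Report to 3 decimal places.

PAF ≈ 0.307

p₁ = 0.374, p₀ = 0.161.
Overall risk P(Y=1) = π·p₁ + (1−π)·p₀ = 0.335×0.374 + 0.665×0.161 = 0.23236.
Under exogeneity, PAF = [P(Y=1) − p₀] / P(Y=1).
PAF = (0.23236 − 0.161) / 0.23236 ≈ 0.3071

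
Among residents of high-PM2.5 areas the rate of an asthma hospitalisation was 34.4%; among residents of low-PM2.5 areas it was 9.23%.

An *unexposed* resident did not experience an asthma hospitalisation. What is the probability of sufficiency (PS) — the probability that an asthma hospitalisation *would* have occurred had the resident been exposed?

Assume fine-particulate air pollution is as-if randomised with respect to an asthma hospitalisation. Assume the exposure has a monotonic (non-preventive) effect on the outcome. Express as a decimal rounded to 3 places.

p₁ = 0.344, p₀ = 0.0923.
Under exogeneity and monotonicity, PS = (p₁ − p₀) / (1 − p₀).
PS = (0.344 − 0.0923) / (1 − 0.0923) = 0.2517 / 0.9077 ≈ 0.2773

PS ≈ 0.277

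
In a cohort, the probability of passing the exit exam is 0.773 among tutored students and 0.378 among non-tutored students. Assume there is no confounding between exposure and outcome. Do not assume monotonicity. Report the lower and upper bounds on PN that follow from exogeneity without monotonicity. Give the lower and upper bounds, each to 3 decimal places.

Let p₁ = 0.773, p₀ = 0.378.
Under exogeneity alone the bounds on PN are max{0,(p₁−p₀)/p₁} ≤ PN ≤ min{1,(1−p₀)/p₁}.
  lower = (p₁ − p₀)/p₁ = 0.395 / 0.773 ≈ 0.5110
  upper = min{1, (1 − p₀)/p₁} = 0.622 / 0.773 ≈ 0.8047

0.511 ≤ PN ≤ 0.805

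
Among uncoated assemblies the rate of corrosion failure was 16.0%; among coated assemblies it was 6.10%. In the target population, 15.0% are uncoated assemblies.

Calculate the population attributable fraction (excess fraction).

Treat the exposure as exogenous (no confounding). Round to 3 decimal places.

p₁ = 0.16, p₀ = 0.061.
Overall risk P(Y=1) = π·p₁ + (1−π)·p₀ = 0.15×0.16 + 0.85×0.061 = 0.07585.
Under exogeneity, PAF = [P(Y=1) − p₀] / P(Y=1).
PAF = (0.07585 − 0.061) / 0.07585 ≈ 0.1958

PAF ≈ 0.196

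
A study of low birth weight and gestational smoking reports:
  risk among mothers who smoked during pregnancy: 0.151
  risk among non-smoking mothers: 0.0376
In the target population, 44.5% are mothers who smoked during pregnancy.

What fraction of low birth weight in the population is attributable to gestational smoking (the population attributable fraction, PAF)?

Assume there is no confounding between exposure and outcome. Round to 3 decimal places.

Let p₁ = 0.151, p₀ = 0.0376.
Overall risk P(Y=1) = π·p₁ + (1−π)·p₀ = 0.445×0.151 + 0.555×0.0376 = 0.088063.
Under exogeneity, PAF = [P(Y=1) − p₀] / P(Y=1).
PAF = (0.088063 − 0.0376) / 0.088063 ≈ 0.5730

PAF ≈ 0.573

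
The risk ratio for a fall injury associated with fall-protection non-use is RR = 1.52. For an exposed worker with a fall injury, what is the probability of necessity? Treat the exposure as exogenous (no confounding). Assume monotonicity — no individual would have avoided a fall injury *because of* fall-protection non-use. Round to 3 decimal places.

PN ≈ 0.342

Under exogeneity and monotonicity, PN = (RR − 1) / RR = 1 − 1/RR.
PN = (1.52 − 1) / 1.52 = 0.52 / 1.52 ≈ 0.3421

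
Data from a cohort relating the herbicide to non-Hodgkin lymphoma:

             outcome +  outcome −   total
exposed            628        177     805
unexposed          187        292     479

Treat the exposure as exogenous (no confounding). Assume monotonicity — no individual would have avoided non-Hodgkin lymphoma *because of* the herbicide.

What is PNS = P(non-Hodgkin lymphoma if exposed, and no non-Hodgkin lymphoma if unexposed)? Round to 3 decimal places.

p₁ = P(outcome | exposed) = 628/805 = 0.78012
p₀ = P(outcome | unexposed) = 187/479 = 0.3904
Under exogeneity and monotonicity, PNS = p₁ − p₀.
PNS = 0.78012 − 0.3904 = 0.38973

PNS ≈ 0.390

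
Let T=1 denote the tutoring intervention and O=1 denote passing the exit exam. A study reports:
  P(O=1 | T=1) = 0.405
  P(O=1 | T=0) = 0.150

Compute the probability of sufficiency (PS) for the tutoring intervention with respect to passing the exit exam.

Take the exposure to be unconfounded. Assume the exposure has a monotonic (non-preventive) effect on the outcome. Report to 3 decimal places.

PS ≈ 0.300

Let p₁ = 0.405, p₀ = 0.15.
Under exogeneity and monotonicity, PS = (p₁ − p₀) / (1 − p₀).
PS = (0.405 − 0.15) / (1 − 0.15) = 0.255 / 0.85 ≈ 0.3000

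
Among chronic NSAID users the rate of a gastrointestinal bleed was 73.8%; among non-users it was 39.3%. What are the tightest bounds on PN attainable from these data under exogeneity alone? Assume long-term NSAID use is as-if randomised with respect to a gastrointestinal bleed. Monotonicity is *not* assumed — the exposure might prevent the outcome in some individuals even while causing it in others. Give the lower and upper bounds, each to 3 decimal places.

0.467 ≤ PN ≤ 0.822

p₁ = 0.738, p₀ = 0.393.
Under exogeneity alone the bounds on PN are max{0,(p₁−p₀)/p₁} ≤ PN ≤ min{1,(1−p₀)/p₁}.
  lower = (p₁ − p₀)/p₁ = 0.345 / 0.738 ≈ 0.4675
  upper = min{1, (1 − p₀)/p₁} = 0.607 / 0.738 ≈ 0.8225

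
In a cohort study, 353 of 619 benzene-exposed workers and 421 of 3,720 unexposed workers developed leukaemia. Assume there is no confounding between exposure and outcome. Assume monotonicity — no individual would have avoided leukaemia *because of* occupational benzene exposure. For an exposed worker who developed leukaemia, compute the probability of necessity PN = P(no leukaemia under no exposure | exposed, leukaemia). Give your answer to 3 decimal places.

PN ≈ 0.802

p₁ = P(outcome | exposed) = 353/619 = 0.57027
p₀ = P(outcome | unexposed) = 421/3720 = 0.11317
Under exogeneity and monotonicity, PN = (p₁ − p₀) / p₁.
PN = (0.57027 − 0.11317) / 0.57027 = 0.4571 / 0.57027 ≈ 0.8015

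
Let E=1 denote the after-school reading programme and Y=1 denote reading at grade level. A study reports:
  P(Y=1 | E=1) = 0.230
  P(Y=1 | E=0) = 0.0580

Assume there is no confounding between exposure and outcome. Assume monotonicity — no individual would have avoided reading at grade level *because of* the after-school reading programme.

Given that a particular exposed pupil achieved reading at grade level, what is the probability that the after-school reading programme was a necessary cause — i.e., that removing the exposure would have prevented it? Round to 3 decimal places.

Let p₁ = 0.23, p₀ = 0.058.
Under exogeneity and monotonicity, PN = (p₁ − p₀) / p₁.
PN = (0.23 − 0.058) / 0.23 = 0.172 / 0.23 ≈ 0.7478

PN ≈ 0.748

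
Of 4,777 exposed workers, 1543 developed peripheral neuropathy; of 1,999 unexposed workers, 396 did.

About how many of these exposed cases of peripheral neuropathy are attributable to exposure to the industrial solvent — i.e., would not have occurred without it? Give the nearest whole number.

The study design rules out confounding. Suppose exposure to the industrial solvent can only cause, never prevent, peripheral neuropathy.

p₁ = P(outcome | exposed) = 1543/4777 = 0.32301
p₀ = P(outcome | unexposed) = 396/1999 = 0.1981
PN = (p₁ − p₀)/p₁ = (0.32301 − 0.1981) / 0.32301 ≈ 0.38670.
Attributable cases ≈ PN × (exposed cases) = 0.38670 × 1543 ≈ 596.68.

about 597 cases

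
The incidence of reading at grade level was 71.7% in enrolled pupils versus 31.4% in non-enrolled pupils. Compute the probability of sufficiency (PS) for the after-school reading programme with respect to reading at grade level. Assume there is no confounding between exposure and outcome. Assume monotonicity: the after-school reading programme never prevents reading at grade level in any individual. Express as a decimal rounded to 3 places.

PS ≈ 0.587

p₁ = 0.717, p₀ = 0.314.
Under exogeneity and monotonicity, PS = (p₁ − p₀) / (1 − p₀).
PS = (0.717 − 0.314) / (1 − 0.314) = 0.403 / 0.686 ≈ 0.5875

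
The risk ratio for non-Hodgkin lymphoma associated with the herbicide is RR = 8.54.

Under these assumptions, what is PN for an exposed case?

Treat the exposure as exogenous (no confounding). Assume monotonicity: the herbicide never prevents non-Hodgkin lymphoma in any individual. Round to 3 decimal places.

PN ≈ 0.883

Under exogeneity and monotonicity, PN = (RR − 1) / RR = 1 − 1/RR.
PN = (8.54 − 1) / 8.54 = 7.54 / 8.54 ≈ 0.8829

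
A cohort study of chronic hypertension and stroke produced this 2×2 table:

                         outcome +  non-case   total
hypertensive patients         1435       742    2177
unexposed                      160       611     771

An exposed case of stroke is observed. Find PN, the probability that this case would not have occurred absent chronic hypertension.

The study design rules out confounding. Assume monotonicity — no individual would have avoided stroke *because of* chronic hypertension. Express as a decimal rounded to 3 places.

p₁ = P(outcome | exposed) = 1435/2177 = 0.65916
p₀ = P(outcome | unexposed) = 160/771 = 0.20752
Under exogeneity and monotonicity, PN = (p₁ − p₀) / p₁.
PN = (0.65916 − 0.20752) / 0.65916 = 0.45164 / 0.65916 ≈ 0.6852

PN ≈ 0.685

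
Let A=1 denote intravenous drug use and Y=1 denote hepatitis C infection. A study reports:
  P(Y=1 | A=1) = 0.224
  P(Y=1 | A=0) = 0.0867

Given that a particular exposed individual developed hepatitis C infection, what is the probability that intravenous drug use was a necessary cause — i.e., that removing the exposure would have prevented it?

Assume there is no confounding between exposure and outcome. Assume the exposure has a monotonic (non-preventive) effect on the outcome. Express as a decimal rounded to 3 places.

Let p₁ = 0.224, p₀ = 0.0867.
Under exogeneity and monotonicity, PN = (p₁ − p₀) / p₁.
PN = (0.224 − 0.0867) / 0.224 = 0.1373 / 0.224 ≈ 0.6129

PN ≈ 0.613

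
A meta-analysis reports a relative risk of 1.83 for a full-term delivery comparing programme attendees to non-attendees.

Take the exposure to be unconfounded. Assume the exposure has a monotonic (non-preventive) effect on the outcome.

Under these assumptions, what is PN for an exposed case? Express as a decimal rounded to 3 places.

PN ≈ 0.454

Under exogeneity and monotonicity, PN = (RR − 1) / RR = 1 − 1/RR.
PN = (1.83 − 1) / 1.83 = 0.83 / 1.83 ≈ 0.4536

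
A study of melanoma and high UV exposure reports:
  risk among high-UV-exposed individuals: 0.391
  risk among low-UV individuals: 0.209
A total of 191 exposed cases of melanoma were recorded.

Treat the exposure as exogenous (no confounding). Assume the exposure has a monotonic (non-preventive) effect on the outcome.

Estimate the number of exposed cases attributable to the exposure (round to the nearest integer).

about 89 cases

Let p₁ = 0.391, p₀ = 0.209.
PN = (p₁ − p₀)/p₁ = (0.391 − 0.209) / 0.391 ≈ 0.46547.
Attributable cases ≈ PN × (exposed cases) = 0.46547 × 191 ≈ 88.91.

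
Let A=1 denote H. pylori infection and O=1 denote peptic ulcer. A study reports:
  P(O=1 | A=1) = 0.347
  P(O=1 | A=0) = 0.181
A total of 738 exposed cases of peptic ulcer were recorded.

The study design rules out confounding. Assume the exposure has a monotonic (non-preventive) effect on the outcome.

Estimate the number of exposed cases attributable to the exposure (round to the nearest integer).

Let p₁ = 0.347, p₀ = 0.181.
PN = (p₁ − p₀)/p₁ = (0.347 − 0.181) / 0.347 ≈ 0.47839.
Attributable cases ≈ PN × (exposed cases) = 0.47839 × 738 ≈ 353.05.

about 353 cases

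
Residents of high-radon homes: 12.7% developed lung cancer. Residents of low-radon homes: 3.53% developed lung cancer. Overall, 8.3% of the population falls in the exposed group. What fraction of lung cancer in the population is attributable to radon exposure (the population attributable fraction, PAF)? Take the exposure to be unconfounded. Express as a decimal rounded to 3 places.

p₁ = 0.127, p₀ = 0.0353.
Overall risk P(Y=1) = π·p₁ + (1−π)·p₀ = 0.083×0.127 + 0.917×0.0353 = 0.042911.
Under exogeneity, PAF = [P(Y=1) − p₀] / P(Y=1).
PAF = (0.042911 − 0.0353) / 0.042911 ≈ 0.1774

PAF ≈ 0.177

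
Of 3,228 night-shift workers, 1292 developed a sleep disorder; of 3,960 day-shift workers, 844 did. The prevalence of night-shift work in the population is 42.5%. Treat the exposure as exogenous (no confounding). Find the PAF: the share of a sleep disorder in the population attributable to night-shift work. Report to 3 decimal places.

PAF ≈ 0.272

p₁ = P(outcome | exposed) = 1292/3228 = 0.40025
p₀ = P(outcome | unexposed) = 844/3960 = 0.21313
Overall risk P(Y=1) = π·p₁ + (1−π)·p₀ = 0.425×0.40025 + 0.575×0.21313 = 0.29266.
Under exogeneity, PAF = [P(Y=1) − p₀] / P(Y=1).
PAF = (0.29266 − 0.21313) / 0.29266 ≈ 0.2717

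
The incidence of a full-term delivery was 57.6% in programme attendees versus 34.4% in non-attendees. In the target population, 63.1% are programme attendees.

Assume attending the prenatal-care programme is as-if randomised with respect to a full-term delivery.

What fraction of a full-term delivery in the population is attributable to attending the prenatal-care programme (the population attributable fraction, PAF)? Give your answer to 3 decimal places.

PAF ≈ 0.299

p₁ = 0.576, p₀ = 0.344.
Overall risk P(Y=1) = π·p₁ + (1−π)·p₀ = 0.631×0.576 + 0.369×0.344 = 0.49039.
Under exogeneity, PAF = [P(Y=1) − p₀] / P(Y=1).
PAF = (0.49039 − 0.344) / 0.49039 ≈ 0.2985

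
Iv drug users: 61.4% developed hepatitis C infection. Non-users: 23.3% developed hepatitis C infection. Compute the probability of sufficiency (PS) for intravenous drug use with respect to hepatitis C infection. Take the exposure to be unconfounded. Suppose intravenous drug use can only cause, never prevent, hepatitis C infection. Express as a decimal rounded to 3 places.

p₁ = 0.614, p₀ = 0.233.
Under exogeneity and monotonicity, PS = (p₁ − p₀) / (1 − p₀).
PS = (0.614 − 0.233) / (1 − 0.233) = 0.381 / 0.767 ≈ 0.4967

PS ≈ 0.497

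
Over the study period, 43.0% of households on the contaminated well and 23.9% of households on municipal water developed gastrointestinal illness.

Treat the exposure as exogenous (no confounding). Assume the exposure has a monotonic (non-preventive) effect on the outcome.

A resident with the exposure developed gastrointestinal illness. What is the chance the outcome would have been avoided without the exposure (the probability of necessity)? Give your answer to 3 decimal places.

p₁ = 0.43, p₀ = 0.239.
Under exogeneity and monotonicity, PN = (p₁ − p₀) / p₁.
PN = (0.43 − 0.239) / 0.43 = 0.191 / 0.43 ≈ 0.4442

PN ≈ 0.444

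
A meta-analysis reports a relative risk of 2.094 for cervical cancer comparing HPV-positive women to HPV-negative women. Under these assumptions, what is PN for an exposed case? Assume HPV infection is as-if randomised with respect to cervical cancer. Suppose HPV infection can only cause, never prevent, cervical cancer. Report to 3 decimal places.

Under exogeneity and monotonicity, PN = (RR − 1) / RR = 1 − 1/RR.
PN = (2.094 − 1) / 2.094 = 1.094 / 2.094 ≈ 0.5224

PN ≈ 0.522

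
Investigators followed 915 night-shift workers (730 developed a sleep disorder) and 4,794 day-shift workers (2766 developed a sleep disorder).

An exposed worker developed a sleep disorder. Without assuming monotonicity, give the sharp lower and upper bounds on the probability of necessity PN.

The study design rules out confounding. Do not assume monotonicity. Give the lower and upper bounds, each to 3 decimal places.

0.277 ≤ PN ≤ 0.530

p₁ = P(outcome | exposed) = 730/915 = 0.79781
p₀ = P(outcome | unexposed) = 2766/4794 = 0.57697
Under exogeneity alone the bounds on PN are max{0,(p₁−p₀)/p₁} ≤ PN ≤ min{1,(1−p₀)/p₁}.
  lower = (p₁ − p₀)/p₁ = 0.22084 / 0.79781 ≈ 0.2768
  upper = min{1, (1 − p₀)/p₁} = 0.42303 / 0.79781 ≈ 0.5302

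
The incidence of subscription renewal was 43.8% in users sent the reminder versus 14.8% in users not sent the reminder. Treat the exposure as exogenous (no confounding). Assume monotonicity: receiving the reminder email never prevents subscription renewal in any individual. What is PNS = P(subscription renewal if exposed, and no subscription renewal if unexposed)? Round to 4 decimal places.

p₁ = 0.438, p₀ = 0.148.
Under exogeneity and monotonicity, PNS = p₁ − p₀.
PNS = 0.438 − 0.148 = 0.29

PNS ≈ 0.2900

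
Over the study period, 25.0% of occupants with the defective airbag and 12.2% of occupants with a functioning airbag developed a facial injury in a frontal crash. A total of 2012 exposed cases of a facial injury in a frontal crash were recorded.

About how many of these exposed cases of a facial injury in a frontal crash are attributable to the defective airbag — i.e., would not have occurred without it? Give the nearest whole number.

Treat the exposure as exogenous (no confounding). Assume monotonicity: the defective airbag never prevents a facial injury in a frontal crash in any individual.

about 1030 cases

p₁ = 0.25, p₀ = 0.122.
PN = (p₁ − p₀)/p₁ = (0.25 − 0.122) / 0.25 ≈ 0.51200.
Attributable cases ≈ PN × (exposed cases) = 0.51200 × 2012 ≈ 1030.14.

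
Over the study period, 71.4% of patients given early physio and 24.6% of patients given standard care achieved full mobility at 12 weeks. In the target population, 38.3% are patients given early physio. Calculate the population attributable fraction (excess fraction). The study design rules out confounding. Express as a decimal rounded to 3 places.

p₁ = 0.714, p₀ = 0.246.
Overall risk P(Y=1) = π·p₁ + (1−π)·p₀ = 0.383×0.714 + 0.617×0.246 = 0.42524.
Under exogeneity, PAF = [P(Y=1) − p₀] / P(Y=1).
PAF = (0.42524 − 0.246) / 0.42524 ≈ 0.4215

PAF ≈ 0.422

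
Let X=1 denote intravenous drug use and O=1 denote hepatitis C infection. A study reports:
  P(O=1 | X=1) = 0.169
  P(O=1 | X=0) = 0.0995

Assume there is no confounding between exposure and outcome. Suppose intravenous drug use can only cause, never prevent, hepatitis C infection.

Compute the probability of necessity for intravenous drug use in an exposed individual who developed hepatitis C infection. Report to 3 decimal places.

Let p₁ = 0.169, p₀ = 0.0995.
Under exogeneity and monotonicity, PN = (p₁ − p₀) / p₁.
PN = (0.169 − 0.0995) / 0.169 = 0.0695 / 0.169 ≈ 0.4112

PN ≈ 0.411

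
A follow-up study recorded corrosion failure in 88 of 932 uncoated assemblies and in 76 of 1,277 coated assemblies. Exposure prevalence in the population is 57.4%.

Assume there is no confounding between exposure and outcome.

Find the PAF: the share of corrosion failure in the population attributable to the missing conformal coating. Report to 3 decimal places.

PAF ≈ 0.252

p₁ = P(outcome | exposed) = 88/932 = 0.094421
p₀ = P(outcome | unexposed) = 76/1277 = 0.059514
Overall risk P(Y=1) = π·p₁ + (1−π)·p₀ = 0.574×0.094421 + 0.426×0.059514 = 0.079551.
Under exogeneity, PAF = [P(Y=1) − p₀] / P(Y=1).
PAF = (0.079551 − 0.059514) / 0.079551 ≈ 0.2519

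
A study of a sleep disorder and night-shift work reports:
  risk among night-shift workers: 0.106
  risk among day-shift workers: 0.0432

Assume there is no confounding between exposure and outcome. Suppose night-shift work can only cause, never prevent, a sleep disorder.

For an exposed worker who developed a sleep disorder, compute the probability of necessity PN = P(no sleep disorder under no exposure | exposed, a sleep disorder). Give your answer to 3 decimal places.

PN ≈ 0.592

Let p₁ = 0.106, p₀ = 0.0432.
Under exogeneity and monotonicity, PN = (p₁ − p₀) / p₁.
PN = (0.106 − 0.0432) / 0.106 = 0.0628 / 0.106 ≈ 0.5925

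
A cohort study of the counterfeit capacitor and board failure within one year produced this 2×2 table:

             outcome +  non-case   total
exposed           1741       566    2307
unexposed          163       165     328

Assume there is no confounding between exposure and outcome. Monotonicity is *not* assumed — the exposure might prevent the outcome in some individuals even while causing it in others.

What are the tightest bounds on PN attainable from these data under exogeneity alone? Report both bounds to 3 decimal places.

p₁ = P(outcome | exposed) = 1741/2307 = 0.75466
p₀ = P(outcome | unexposed) = 163/328 = 0.49695
Under exogeneity alone the bounds on PN are max{0,(p₁−p₀)/p₁} ≤ PN ≤ min{1,(1−p₀)/p₁}.
  lower = (p₁ − p₀)/p₁ = 0.25771 / 0.75466 ≈ 0.3415
  upper = min{1, (1 − p₀)/p₁} = 0.50305 / 0.75466 ≈ 0.6666

0.341 ≤ PN ≤ 0.667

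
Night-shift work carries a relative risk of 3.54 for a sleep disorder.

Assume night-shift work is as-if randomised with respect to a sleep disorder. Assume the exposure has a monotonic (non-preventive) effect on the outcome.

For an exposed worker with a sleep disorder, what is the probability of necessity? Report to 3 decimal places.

PN ≈ 0.718

Under exogeneity and monotonicity, PN = (RR − 1) / RR = 1 − 1/RR.
PN = (3.54 − 1) / 3.54 = 2.54 / 3.54 ≈ 0.7175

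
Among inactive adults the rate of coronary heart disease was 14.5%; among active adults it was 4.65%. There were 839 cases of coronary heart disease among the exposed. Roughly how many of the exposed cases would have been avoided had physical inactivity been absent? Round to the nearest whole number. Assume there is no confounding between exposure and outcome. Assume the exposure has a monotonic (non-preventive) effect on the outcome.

p₁ = 0.145, p₀ = 0.0465.
PN = (p₁ − p₀)/p₁ = (0.145 − 0.0465) / 0.145 ≈ 0.67931.
Attributable cases ≈ PN × (exposed cases) = 0.67931 × 839 ≈ 569.94.

about 570 cases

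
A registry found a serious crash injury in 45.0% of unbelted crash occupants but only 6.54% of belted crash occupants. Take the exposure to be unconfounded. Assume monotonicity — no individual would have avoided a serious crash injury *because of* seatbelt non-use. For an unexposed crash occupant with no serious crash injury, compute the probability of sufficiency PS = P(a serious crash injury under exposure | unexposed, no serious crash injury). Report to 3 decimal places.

PS ≈ 0.412

p₁ = 0.45, p₀ = 0.0654.
Under exogeneity and monotonicity, PS = (p₁ − p₀) / (1 − p₀).
PS = (0.45 − 0.0654) / (1 − 0.0654) = 0.3846 / 0.9346 ≈ 0.4115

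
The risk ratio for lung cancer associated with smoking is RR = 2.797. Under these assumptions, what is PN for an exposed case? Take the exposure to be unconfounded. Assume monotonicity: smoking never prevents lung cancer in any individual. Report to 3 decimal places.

PN ≈ 0.642

Under exogeneity and monotonicity, PN = (RR − 1) / RR = 1 − 1/RR.
PN = (2.797 − 1) / 2.797 = 1.797 / 2.797 ≈ 0.6425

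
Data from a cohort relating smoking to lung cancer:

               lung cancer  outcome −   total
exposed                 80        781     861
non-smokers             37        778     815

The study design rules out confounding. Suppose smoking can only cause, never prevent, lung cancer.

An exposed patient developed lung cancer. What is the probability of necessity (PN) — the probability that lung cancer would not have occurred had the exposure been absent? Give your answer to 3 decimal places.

p₁ = P(outcome | exposed) = 80/861 = 0.092915
p₀ = P(outcome | unexposed) = 37/815 = 0.045399
Under exogeneity and monotonicity, PN = (p₁ − p₀)/p₁.
PN = (0.092915 − 0.045399) / 0.092915 ≈ 0.5114

PN ≈ 0.511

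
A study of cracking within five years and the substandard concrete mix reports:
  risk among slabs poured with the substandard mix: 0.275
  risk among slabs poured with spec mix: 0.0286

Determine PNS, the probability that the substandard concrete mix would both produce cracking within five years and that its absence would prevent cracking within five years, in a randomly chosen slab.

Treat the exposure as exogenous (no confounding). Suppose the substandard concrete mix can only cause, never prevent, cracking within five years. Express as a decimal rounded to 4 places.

PNS ≈ 0.2464

Let p₁ = 0.275, p₀ = 0.0286.
Under exogeneity and monotonicity, PNS = p₁ − p₀.
PNS = 0.275 − 0.0286 = 0.2464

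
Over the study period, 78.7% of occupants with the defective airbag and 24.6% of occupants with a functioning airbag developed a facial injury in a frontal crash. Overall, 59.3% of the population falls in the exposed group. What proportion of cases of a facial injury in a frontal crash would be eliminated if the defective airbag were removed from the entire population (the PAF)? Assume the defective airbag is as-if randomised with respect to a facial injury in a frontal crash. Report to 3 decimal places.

p₁ = 0.787, p₀ = 0.246.
Overall risk P(Y=1) = π·p₁ + (1−π)·p₀ = 0.593×0.787 + 0.407×0.246 = 0.56681.
Under exogeneity, PAF = [P(Y=1) − p₀] / P(Y=1).
PAF = (0.56681 − 0.246) / 0.56681 ≈ 0.5660

PAF ≈ 0.566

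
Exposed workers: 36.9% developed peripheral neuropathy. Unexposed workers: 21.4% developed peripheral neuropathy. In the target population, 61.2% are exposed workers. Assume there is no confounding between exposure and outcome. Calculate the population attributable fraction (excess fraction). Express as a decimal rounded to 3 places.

p₁ = 0.369, p₀ = 0.214.
Overall risk P(Y=1) = π·p₁ + (1−π)·p₀ = 0.612×0.369 + 0.388×0.214 = 0.30886.
Under exogeneity, PAF = [P(Y=1) − p₀] / P(Y=1).
PAF = (0.30886 − 0.214) / 0.30886 ≈ 0.3071

PAF ≈ 0.307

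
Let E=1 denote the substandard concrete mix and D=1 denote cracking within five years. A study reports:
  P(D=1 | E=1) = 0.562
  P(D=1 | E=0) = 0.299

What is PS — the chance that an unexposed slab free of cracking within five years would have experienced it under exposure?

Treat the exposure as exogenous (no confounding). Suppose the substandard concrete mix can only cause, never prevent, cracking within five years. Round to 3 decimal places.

Let p₁ = 0.562, p₀ = 0.299.
Under exogeneity and monotonicity, PS = (p₁ − p₀) / (1 − p₀).
PS = (0.562 − 0.299) / (1 − 0.299) = 0.263 / 0.701 ≈ 0.3752

PS ≈ 0.375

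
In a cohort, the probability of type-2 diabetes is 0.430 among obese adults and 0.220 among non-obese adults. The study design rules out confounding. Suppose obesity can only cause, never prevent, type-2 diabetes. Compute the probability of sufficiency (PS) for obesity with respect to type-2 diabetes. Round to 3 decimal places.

Let p₁ = 0.43, p₀ = 0.22.
Under exogeneity and monotonicity, PS = (p₁ − p₀) / (1 − p₀).
PS = (0.43 − 0.22) / (1 − 0.22) = 0.21 / 0.78 ≈ 0.2692

PS ≈ 0.269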